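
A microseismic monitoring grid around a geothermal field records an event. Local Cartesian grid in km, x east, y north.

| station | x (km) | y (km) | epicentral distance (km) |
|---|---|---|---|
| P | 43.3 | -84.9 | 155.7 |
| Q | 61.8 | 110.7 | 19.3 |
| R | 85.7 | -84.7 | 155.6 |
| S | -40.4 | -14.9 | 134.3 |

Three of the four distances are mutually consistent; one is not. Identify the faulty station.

Q

Solve using three stations at a time. Using P, R, S (subtract circle equations pairwise → linear system) gives (x, y) ≈ (64.1, 69.4).
Distances from that point to each station vs reported:
  P: calculated 155.7 vs reported 155.7 → residual 0.0 km
  Q: calculated 41.4 vs reported 19.3 → residual 22.1 km
  R: calculated 155.6 vs reported 155.6 → residual 0.0 km
  S: calculated 134.3 vs reported 134.3 → residual 0.0 km
P, R, S are mutually consistent (residuals ≈ 0); Q is off by 22.1 km.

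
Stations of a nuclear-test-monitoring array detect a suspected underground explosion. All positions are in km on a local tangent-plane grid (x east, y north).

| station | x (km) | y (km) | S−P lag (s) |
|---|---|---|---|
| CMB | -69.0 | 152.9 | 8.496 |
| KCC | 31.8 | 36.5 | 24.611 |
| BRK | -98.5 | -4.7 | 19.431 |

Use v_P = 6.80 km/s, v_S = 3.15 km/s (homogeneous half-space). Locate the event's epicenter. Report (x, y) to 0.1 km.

Distance from S−P lag: d = Δt · v_P v_S / (v_P − v_S) = Δt · (6.80·3.15)/(6.80−3.15) ≈ 5.8685·Δt.
So d_CMB = 49.86, d_KCC = 144.43, d_BRK = 114.03 km.
Circle about each station: (x + 69.0)² + (y − 152.9)² = 49.86²; (x − 31.8)² + (y − 36.5)² = 144.43²; (x + 98.5)² + (y + 4.7)² = 114.03².
Subtracting the CMB equation from the KCC and BRK equations removes the quadratic terms:
201.6 x − 232.8 y = -44169.93
-59.0 x − 315.2 y = -28931.89
Solving the 2×2 system: x ≈ -93.0, y ≈ 109.2 km.

x ≈ -93.0 km, y ≈ 109.2 km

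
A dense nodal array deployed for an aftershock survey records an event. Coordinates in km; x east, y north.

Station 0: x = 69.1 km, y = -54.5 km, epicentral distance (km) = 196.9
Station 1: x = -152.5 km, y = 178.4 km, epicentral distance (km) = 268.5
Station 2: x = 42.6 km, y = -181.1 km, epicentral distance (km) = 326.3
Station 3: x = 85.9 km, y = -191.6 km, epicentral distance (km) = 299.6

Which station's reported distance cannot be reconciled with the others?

Station 3

Solve using three stations at a time. Using Station 0, Station 1, Station 2 (subtract circle equations pairwise → linear system) gives (x, y) ≈ (113.0, 137.6).
Distances from that point to each station vs reported:
  Station 0: calculated 197.1 vs reported 196.9 → residual 0.2 km
  Station 1: calculated 268.6 vs reported 268.5 → residual 0.1 km
  Station 2: calculated 326.4 vs reported 326.3 → residual 0.1 km
  Station 3: calculated 330.3 vs reported 299.6 → residual 30.7 km
Station 0, Station 1, Station 2 are mutually consistent (residuals ≈ 0); Station 3 is off by 30.7 km.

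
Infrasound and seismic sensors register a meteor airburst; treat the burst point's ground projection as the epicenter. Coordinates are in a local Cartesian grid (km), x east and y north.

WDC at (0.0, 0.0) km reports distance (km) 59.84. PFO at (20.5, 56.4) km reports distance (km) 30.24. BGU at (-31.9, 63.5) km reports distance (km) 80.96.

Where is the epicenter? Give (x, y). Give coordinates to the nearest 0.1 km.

Circle about each station: x² + y² = 59.84²; (x − 20.5)² + (y − 56.4)² = 30.24²; (x + 31.9)² + (y − 63.5)² = 80.96².
Subtracting the WDC equation from the PFO and BGU equations removes the quadratic terms:
41.0 x + 112.8 y = 6267.58
-63.8 x + 127.0 y = 2076.16
Solving the 2×2 system: x ≈ 45.3, y ≈ 39.1 km.
Check against WDC (with the unrounded x, y): √(x²+y²) = 59.84 ≈ 59.84 km. ✓

x ≈ 45.3 km, y ≈ 39.1 km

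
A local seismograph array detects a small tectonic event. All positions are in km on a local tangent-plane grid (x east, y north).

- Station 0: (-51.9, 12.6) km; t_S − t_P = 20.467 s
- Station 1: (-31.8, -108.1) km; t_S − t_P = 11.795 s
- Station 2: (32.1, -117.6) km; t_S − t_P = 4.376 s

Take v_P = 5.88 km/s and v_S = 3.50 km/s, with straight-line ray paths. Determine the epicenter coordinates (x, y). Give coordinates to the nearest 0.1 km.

x ≈ 69.9 km, y ≈ -115.8 km

Distance from S−P lag: d = Δt · v_P v_S / (v_P − v_S) = Δt · (5.88·3.50)/(5.88−3.50) ≈ 8.6471·Δt.
So d_Station 0 = 176.98, d_Station 1 = 101.99, d_Station 2 = 37.84 km.
Circle about each station: (x + 51.9)² + (y − 12.6)² = 176.98²; (x + 31.8)² + (y + 108.1)² = 101.99²; (x − 32.1)² + (y + 117.6)² = 37.84².
Subtracting the Station 0 equation from the Station 1 and Station 2 equations removes the quadratic terms:
40.2 x − 241.4 y = 30764.44
168.0 x − 260.4 y = 41897.85
Solving the 2×2 system: x ≈ 69.9, y ≈ -115.8 km.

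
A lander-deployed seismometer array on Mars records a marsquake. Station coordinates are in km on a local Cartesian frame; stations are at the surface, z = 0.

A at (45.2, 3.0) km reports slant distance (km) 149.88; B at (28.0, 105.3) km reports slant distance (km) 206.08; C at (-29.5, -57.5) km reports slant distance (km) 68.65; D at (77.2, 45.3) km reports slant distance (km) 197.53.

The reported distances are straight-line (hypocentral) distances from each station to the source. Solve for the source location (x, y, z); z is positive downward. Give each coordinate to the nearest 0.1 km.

Each station gives a sphere (x−x_i)² + (y−y_i)² + z² = d_i² (stations at z=0).
Subtracting the A sphere from B and C: z² cancels, leaving linear equations in x and y:
-34.4 x + 204.6 y = -10184.90
-149.4 x − 121.0 y = 19875.65
Solving: x ≈ -81.607, y ≈ -63.500 km (keep extra digits for the depth step; rounded: -81.6, -63.5).
Then from the A sphere: z² = 149.88² − (x − 45.2)² − (y − 3.0)² with x = -81.607, y = -63.500, so z ≈ 44.292 ≈ 44.3 km.

x ≈ -81.6 km, y ≈ -63.5 km, depth ≈ 44.3 km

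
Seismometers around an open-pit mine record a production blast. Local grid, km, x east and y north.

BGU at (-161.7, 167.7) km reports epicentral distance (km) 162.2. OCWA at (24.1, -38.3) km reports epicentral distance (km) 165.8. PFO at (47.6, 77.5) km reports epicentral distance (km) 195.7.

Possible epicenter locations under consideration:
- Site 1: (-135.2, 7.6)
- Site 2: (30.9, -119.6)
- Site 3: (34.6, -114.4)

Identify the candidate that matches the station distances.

Site 1

For each candidate, compare |candidate − station| to the reported distance:
Site 1: residuals BGU 0.1, OCWA 0.0, PFO 0.0 → max 0.1 km
Site 2: residuals BGU 183.7, OCWA 84.2, PFO 2.1 → max 183.7 km
Site 3: residuals BGU 181.5, OCWA 89.0, PFO 3.4 → max 181.5 km
Only Site 1 has all residuals ≈ 0.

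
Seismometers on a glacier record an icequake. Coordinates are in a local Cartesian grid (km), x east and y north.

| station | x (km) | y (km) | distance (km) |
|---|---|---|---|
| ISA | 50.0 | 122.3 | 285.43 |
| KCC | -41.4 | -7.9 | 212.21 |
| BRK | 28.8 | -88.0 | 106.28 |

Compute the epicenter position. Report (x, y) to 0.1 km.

Circle about each station: (x − 50.0)² + (y − 122.3)² = 285.43²; (x + 41.4)² + (y + 7.9)² = 212.21²; (x − 28.8)² + (y + 88.0)² = 106.28².
Subtracting the ISA equation from the KCC and BRK equations removes the quadratic terms:
-182.8 x − 260.4 y = 20756.28
-42.4 x − 420.6 y = 61291.00
Solving the 2×2 system: x ≈ 109.8, y ≈ -156.8 km.
Check against ISA (with the unrounded x, y): √((x − 50.0)²+(y − 122.3)²) = 285.43 ≈ 285.43 km. ✓

109.8 km east, -156.8 km north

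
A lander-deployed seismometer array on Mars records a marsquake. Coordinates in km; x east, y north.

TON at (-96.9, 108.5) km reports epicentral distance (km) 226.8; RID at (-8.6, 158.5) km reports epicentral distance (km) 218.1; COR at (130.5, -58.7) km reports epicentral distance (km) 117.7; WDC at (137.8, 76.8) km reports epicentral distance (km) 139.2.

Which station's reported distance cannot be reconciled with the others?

Solve using three stations at a time. Using TON, RID, WDC (subtract circle equations pairwise → linear system) gives (x, y) ≈ (70.2, -44.9).
Distances from that point to each station vs reported:
  TON: calculated 226.8 vs reported 226.8 → residual 0.0 km
  RID: calculated 218.1 vs reported 218.1 → residual 0.0 km
  COR: calculated 61.9 vs reported 117.7 → residual 55.8 km
  WDC: calculated 139.2 vs reported 139.2 → residual 0.0 km
TON, RID, WDC are mutually consistent (residuals ≈ 0); COR is off by 55.8 km.

COR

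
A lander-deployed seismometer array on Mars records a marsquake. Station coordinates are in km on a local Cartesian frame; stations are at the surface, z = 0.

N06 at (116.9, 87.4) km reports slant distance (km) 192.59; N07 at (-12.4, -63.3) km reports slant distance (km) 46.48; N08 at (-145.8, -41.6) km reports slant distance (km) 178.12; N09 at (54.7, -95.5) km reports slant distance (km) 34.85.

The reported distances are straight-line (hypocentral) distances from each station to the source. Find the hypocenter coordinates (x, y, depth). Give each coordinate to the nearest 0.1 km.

Each station gives a sphere (x−x_i)² + (y−y_i)² + z² = d_i² (stations at z=0).
Subtracting the N06 sphere from N07 and N08: z² cancels, leaving linear equations in x and y:
-258.6 x − 301.4 y = 17786.80
-525.4 x − 258.0 y = 7048.00
Solving: x ≈ 26.897, y ≈ -82.091 km (keep extra digits for the depth step; rounded: 26.9, -82.1).
Then from the N06 sphere: z² = 192.59² − (x − 116.9)² − (y − 87.4)² with x = 26.897, y = -82.091, so z ≈ 16.222 ≈ 16.2 km.
Check against N09 (with the unrounded solution): distance 34.87 ≈ 34.85 km. ✓

(26.9, -82.1, 16.2)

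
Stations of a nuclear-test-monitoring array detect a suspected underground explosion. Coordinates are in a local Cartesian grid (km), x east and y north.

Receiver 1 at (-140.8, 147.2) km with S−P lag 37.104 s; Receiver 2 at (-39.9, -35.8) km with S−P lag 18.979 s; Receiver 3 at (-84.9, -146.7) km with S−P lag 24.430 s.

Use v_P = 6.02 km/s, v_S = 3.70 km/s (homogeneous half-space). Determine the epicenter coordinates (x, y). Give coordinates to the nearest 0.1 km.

Distance from S−P lag: d = Δt · v_P v_S / (v_P − v_S) = Δt · (6.02·3.70)/(6.02−3.70) ≈ 9.6009·Δt.
So d_Receiver 1 = 356.23, d_Receiver 2 = 182.21, d_Receiver 3 = 234.55 km.
Circle about each station: (x + 140.8)² + (y − 147.2)² = 356.23²; (x + 39.9)² + (y + 35.8)² = 182.21²; (x + 84.9)² + (y + 146.7)² = 234.55².
Subtracting pairs of circle equations eliminates x²+y² and gives linear equations (the radical axes):
201.8 x − 366.0 y = 55080.50
111.8 x − 587.8 y = 59122.53
Solving the 2×2 system: x ≈ 138.2, y ≈ -74.3 km.

(138.2, -74.3)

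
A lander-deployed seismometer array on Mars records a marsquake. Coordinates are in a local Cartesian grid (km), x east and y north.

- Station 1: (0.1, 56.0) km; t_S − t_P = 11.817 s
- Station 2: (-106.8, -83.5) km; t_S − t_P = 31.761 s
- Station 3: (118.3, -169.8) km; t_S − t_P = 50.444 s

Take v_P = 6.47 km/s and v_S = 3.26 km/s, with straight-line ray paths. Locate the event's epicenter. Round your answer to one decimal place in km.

x ≈ -48.2 km, y ≈ 116.8 km

Distance from S−P lag: d = Δt · v_P v_S / (v_P − v_S) = Δt · (6.47·3.26)/(6.47−3.26) ≈ 6.5708·Δt.
So d_Station 1 = 77.65, d_Station 2 = 208.69, d_Station 3 = 331.46 km.
Circle about each station: (x − 0.1)² + (y − 56.0)² = 77.65²; (x + 106.8)² + (y + 83.5)² = 208.69²; (x − 118.3)² + (y + 169.8)² = 331.46².
Subtracting the Station 1 equation from the Station 2 and Station 3 equations removes the quadratic terms:
-213.8 x − 279.0 y = -22279.51
236.4 x − 451.6 y = -64145.29
Solving the 2×2 system: x ≈ -48.2, y ≈ 116.8 km.
Check against Station 1 (with the unrounded x, y): √((x − 0.1)²+(y − 56.0)²) = 77.66 ≈ 77.65 km. ✓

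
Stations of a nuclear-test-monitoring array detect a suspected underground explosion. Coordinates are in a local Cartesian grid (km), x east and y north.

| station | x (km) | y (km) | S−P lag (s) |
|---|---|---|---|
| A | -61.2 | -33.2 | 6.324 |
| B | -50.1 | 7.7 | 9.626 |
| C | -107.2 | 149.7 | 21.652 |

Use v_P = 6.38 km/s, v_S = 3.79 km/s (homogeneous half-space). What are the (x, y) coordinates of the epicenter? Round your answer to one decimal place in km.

x ≈ -117.1 km, y ≈ -52.2 km

Distance from S−P lag: d = Δt · v_P v_S / (v_P − v_S) = Δt · (6.38·3.79)/(6.38−3.79) ≈ 9.3360·Δt.
So d_A = 59.04, d_B = 89.87, d_C = 202.14 km.
Circle about each station: (x + 61.2)² + (y + 33.2)² = 59.04²; (x + 50.1)² + (y − 7.7)² = 89.87²; (x + 107.2)² + (y − 149.7)² = 202.14².
Subtracting the A equation from the B and C equations removes the quadratic terms:
22.2 x + 81.8 y = -6869.28
-92.0 x + 365.8 y = -8320.61
Solving the 2×2 system: x ≈ -117.1, y ≈ -52.2 km.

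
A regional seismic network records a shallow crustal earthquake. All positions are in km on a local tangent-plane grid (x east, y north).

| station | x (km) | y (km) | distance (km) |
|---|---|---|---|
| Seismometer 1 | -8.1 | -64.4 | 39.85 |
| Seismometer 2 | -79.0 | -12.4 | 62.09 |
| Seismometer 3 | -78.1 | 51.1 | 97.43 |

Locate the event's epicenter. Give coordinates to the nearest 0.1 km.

x ≈ -18.4 km, y ≈ -25.9 km

Circle about each station: (x + 8.1)² + (y + 64.4)² = 39.85²; (x + 79.0)² + (y + 12.4)² = 62.09²; (x + 78.1)² + (y − 51.1)² = 97.43².
Subtracting the Seismometer 1 equation from the Seismometer 2 and Seismometer 3 equations removes the quadratic terms:
-141.8 x + 104.0 y = -85.36
-140.0 x + 231.0 y = -3406.73
Solving the 2×2 system: x ≈ -18.4, y ≈ -25.9 km.
Check against Seismometer 1 (with the unrounded x, y): √((x + 8.1)²+(y + 64.4)²) = 39.86 ≈ 39.85 km. ✓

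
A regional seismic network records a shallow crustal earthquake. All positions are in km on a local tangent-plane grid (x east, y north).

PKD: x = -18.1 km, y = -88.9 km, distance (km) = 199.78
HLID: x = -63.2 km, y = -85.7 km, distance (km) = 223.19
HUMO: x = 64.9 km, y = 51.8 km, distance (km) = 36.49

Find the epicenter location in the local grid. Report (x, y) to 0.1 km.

Circle about each station: (x + 18.1)² + (y + 88.9)² = 199.78²; (x + 63.2)² + (y + 85.7)² = 223.19²; (x − 64.9)² + (y − 51.8)² = 36.49².
Subtracting pairs of circle equations eliminates x²+y² and gives linear equations (the radical axes):
-90.2 x + 6.4 y = -6793.82
166.0 x + 281.4 y = 37244.96
Solving the 2×2 system: x ≈ 81.3, y ≈ 84.4 km.
Check against PKD (with the unrounded x, y): √((x + 18.1)²+(y + 88.9)²) = 199.78 ≈ 199.78 km. ✓

x ≈ 81.3 km, y ≈ 84.4 km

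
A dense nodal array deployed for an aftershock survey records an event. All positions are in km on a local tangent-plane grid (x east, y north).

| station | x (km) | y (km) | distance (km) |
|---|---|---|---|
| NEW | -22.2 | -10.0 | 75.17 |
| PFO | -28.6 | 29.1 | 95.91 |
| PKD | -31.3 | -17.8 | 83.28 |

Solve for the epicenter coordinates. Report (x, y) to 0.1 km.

51.8 km east, -23.2 km north

Circle about each station: (x + 22.2)² + (y + 10.0)² = 75.17²; (x + 28.6)² + (y − 29.1)² = 95.91²; (x + 31.3)² + (y + 17.8)² = 83.28².
Subtracting the NEW equation from the PFO and PKD equations removes the quadratic terms:
-12.8 x + 78.2 y = -2476.27
-18.2 x − 15.6 y = -581.34
Solving the 2×2 system: x ≈ 51.8, y ≈ -23.2 km.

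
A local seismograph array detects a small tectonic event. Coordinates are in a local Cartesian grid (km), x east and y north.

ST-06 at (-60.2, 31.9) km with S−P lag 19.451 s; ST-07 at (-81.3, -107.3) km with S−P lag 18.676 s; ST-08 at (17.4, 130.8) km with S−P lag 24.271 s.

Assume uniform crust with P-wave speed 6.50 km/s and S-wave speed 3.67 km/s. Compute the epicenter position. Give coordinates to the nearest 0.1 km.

Distance from S−P lag: d = Δt · v_P v_S / (v_P − v_S) = Δt · (6.50·3.67)/(6.50−3.67) ≈ 8.4293·Δt.
So d_ST-06 = 163.96, d_ST-07 = 157.43, d_ST-08 = 204.59 km.
Circle about each station: (x + 60.2)² + (y − 31.9)² = 163.96²; (x + 81.3)² + (y + 107.3)² = 157.43²; (x − 17.4)² + (y − 130.8)² = 204.59².
Subtracting the ST-06 equation from the ST-07 and ST-08 equations removes the quadratic terms:
-42.2 x − 278.4 y = 15580.01
155.2 x + 197.8 y = -2204.44
Solving the 2×2 system: x ≈ 70.8, y ≈ -66.7 km.
Check against ST-06 (with the unrounded x, y): √((x + 60.2)²+(y − 31.9)²) = 163.95 ≈ 163.96 km. ✓

70.8 km east, -66.7 km north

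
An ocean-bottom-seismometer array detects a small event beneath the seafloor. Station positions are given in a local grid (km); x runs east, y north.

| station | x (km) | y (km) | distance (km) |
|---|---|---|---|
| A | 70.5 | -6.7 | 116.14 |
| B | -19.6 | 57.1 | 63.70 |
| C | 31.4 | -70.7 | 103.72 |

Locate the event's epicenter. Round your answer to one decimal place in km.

Circle about each station: (x − 70.5)² + (y + 6.7)² = 116.14²; (x + 19.6)² + (y − 57.1)² = 63.70²; (x − 31.4)² + (y + 70.7)² = 103.72².
Subtracting pairs of circle equations eliminates x²+y² and gives linear equations (the radical axes):
-180.2 x + 127.6 y = 8060.24
-78.2 x − 128.0 y = 3699.97
Solving the 2×2 system: x ≈ -45.5, y ≈ -1.1 km.

-45.5 km east, -1.1 km north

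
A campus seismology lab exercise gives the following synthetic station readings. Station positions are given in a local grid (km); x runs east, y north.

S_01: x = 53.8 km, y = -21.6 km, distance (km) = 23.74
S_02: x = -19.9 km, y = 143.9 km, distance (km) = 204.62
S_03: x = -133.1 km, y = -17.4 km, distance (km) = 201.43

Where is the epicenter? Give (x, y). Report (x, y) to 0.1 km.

(66.9, -41.4)

Circle about each station: (x − 53.8)² + (y + 21.6)² = 23.74²; (x + 19.9)² + (y − 143.9)² = 204.62²; (x + 133.1)² + (y + 17.4)² = 201.43².
Subtracting the S_01 equation from the S_02 and S_03 equations removes the quadratic terms:
-147.4 x + 331.0 y = -23563.54
-373.8 x + 8.4 y = -25353.09
Solving the 2×2 system: x ≈ 66.9, y ≈ -41.4 km.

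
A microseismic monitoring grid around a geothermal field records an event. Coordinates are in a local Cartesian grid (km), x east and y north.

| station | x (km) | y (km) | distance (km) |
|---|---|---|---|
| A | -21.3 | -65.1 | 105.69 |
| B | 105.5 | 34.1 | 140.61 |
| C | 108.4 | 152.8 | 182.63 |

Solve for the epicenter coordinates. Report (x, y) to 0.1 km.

Circle about each station: (x + 21.3)² + (y + 65.1)² = 105.69²; (x − 105.5)² + (y − 34.1)² = 140.61²; (x − 108.4)² + (y − 152.8)² = 182.63².
Subtracting pairs of circle equations eliminates x²+y² and gives linear equations (the radical axes):
253.6 x + 198.4 y = -999.44
259.4 x + 435.8 y = 8223.36
Solving the 2×2 system: x ≈ -35.0, y ≈ 39.7 km.

x ≈ -35.0 km, y ≈ 39.7 km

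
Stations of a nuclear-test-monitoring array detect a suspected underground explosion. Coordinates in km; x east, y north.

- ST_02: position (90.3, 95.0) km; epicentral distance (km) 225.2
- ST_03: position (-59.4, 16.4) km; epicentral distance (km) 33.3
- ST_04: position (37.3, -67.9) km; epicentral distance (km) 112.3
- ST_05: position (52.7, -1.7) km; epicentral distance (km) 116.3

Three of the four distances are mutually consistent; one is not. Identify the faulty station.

Solve using three stations at a time. Using ST_03, ST_04, ST_05 (subtract circle equations pairwise → linear system) gives (x, y) ≈ (-62.6, -16.7).
Distances from that point to each station vs reported:
  ST_02: calculated 189.3 vs reported 225.2 → residual 35.9 km
  ST_03: calculated 33.2 vs reported 33.3 → residual 0.1 km
  ST_04: calculated 112.3 vs reported 112.3 → residual 0.0 km
  ST_05: calculated 116.3 vs reported 116.3 → residual 0.0 km
ST_03, ST_04, ST_05 are mutually consistent (residuals ≈ 0); ST_02 is off by 35.9 km.

ST_02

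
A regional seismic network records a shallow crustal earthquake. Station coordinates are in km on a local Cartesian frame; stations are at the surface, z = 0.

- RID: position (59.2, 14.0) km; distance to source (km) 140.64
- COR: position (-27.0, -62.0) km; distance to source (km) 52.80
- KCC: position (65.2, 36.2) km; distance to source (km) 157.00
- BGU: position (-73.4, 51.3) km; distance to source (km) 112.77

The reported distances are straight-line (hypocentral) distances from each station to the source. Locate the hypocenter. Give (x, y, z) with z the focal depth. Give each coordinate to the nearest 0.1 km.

Each station gives a sphere (x−x_i)² + (y−y_i)² + z² = d_i² (stations at z=0).
Subtracting the RID sphere from COR and KCC: z² cancels, leaving linear equations in x and y:
-172.4 x − 152.0 y = 17864.13
12.0 x + 44.4 y = -3008.55
Solving: x ≈ -57.605, y ≈ -52.191 km (keep extra digits for the depth step; rounded: -57.6, -52.2).
Then from the RID sphere: z² = 140.64² − (x − 59.2)² − (y − 14.0)² with x = -57.605, y = -52.191, so z ≈ 41.892 ≈ 41.9 km.

x ≈ -57.6 km, y ≈ -52.2 km, depth ≈ 41.9 km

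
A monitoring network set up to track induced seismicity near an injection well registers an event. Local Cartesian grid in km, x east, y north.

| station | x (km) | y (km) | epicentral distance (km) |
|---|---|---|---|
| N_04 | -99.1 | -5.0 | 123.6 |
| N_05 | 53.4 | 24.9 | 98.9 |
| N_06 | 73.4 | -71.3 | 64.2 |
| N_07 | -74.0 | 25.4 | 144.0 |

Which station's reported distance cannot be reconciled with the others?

Solve using three stations at a time. Using N_04, N_05, N_06 (subtract circle equations pairwise → linear system) gives (x, y) ≈ (9.6, -63.8).
Distances from that point to each station vs reported:
  N_04: calculated 123.6 vs reported 123.6 → residual 0.0 km
  N_05: calculated 98.9 vs reported 98.9 → residual 0.0 km
  N_06: calculated 64.2 vs reported 64.2 → residual 0.0 km
  N_07: calculated 122.3 vs reported 144.0 → residual 21.7 km
N_04, N_05, N_06 are mutually consistent (residuals ≈ 0); N_07 is off by 21.7 km.

N_07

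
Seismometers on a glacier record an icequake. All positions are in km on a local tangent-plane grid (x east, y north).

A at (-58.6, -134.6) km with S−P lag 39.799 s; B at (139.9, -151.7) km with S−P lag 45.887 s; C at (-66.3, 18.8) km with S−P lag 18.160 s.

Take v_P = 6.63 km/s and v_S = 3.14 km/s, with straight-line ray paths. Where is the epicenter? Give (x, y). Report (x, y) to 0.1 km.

Distance from S−P lag: d = Δt · v_P v_S / (v_P − v_S) = Δt · (6.63·3.14)/(6.63−3.14) ≈ 5.9651·Δt.
So d_A = 237.41, d_B = 273.72, d_C = 108.33 km.
Circle about each station: (x + 58.6)² + (y + 134.6)² = 237.41²; (x − 139.9)² + (y + 151.7)² = 273.72²; (x + 66.3)² + (y − 18.8)² = 108.33².
Subtracting the A equation from the B and C equations removes the quadratic terms:
397.0 x − 34.2 y = 2474.65
-15.4 x + 306.8 y = 27826.13
Solving the 2×2 system: x ≈ 14.1, y ≈ 91.4 km.

14.1 km east, 91.4 km north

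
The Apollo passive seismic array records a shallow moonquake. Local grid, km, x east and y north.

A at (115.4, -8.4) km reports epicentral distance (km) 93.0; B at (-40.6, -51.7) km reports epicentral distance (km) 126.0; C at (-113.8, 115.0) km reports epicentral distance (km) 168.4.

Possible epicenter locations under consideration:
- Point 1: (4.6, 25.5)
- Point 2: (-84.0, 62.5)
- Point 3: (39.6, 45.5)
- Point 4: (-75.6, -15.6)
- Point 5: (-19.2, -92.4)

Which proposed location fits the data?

For each candidate, compare |candidate − station| to the reported distance:
Point 1: residuals A 22.9, B 36.5, C 20.0 → max 36.5 km
Point 2: residuals A 118.6, B 3.8, C 108.0 → max 118.6 km
Point 3: residuals A 0.0, B 0.0, C 0.0 → max 0.0 km
Point 4: residuals A 98.1, B 75.7, C 32.3 → max 98.1 km
Point 5: residuals A 65.7, B 80.0, C 59.6 → max 80.0 km
Only Point 3 has all residuals ≈ 0.

Point 3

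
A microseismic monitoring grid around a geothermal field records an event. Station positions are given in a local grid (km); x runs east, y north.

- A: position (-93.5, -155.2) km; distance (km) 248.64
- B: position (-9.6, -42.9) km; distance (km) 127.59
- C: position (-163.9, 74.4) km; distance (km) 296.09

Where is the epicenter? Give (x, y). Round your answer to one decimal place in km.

Circle about each station: (x + 93.5)² + (y + 155.2)² = 248.64²; (x + 9.6)² + (y + 42.9)² = 127.59²; (x + 163.9)² + (y − 74.4)² = 296.09².
Subtracting pairs of circle equations eliminates x²+y² and gives linear equations (the radical axes):
167.8 x + 224.6 y = 14645.92
-140.8 x + 459.2 y = -26278.16
Solving the 2×2 system: x ≈ 116.2, y ≈ -21.6 km.

(116.2, -21.6)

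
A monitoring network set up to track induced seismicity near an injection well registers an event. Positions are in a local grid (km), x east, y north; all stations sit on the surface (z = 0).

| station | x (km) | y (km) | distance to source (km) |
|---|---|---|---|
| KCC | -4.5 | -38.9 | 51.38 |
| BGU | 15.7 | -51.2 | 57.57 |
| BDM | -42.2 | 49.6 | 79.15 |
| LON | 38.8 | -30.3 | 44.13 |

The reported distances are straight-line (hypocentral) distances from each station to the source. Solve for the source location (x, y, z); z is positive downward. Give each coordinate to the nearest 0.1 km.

Each station gives a sphere (x−x_i)² + (y−y_i)² + z² = d_i² (stations at z=0).
Subtracting the KCC sphere from BGU and BDM: z² cancels, leaving linear equations in x and y:
40.4 x − 24.6 y = 660.07
-75.4 x + 177.0 y = -917.28
Solving: x ≈ 17.800, y ≈ 2.400 km (keep extra digits for the depth step; rounded: 17.8, 2.4).
Then from the KCC sphere: z² = 51.38² − (x + 4.5)² − (y + 38.9)² with x = 17.800, y = 2.400, so z ≈ 20.903 ≈ 20.9 km.

(17.8, 2.4, 20.9)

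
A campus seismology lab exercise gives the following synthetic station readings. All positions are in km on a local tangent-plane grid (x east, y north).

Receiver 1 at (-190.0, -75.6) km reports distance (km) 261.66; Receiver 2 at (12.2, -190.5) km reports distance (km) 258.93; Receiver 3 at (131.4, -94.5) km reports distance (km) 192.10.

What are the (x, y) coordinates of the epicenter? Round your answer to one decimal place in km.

Circle about each station: (x + 190.0)² + (y + 75.6)² = 261.66²; (x − 12.2)² + (y + 190.5)² = 258.93²; (x − 131.4)² + (y + 94.5)² = 192.10².
Subtracting the Receiver 1 equation from the Receiver 2 and Receiver 3 equations removes the quadratic terms:
404.4 x − 229.8 y = -3955.06
642.8 x − 37.8 y = 15944.40
Solving the 2×2 system: x ≈ 28.8, y ≈ 67.9 km.
Check against Receiver 1 (with the unrounded x, y): √((x + 190.0)²+(y + 75.6)²) = 261.65 ≈ 261.66 km. ✓

x ≈ 28.8 km, y ≈ 67.9 km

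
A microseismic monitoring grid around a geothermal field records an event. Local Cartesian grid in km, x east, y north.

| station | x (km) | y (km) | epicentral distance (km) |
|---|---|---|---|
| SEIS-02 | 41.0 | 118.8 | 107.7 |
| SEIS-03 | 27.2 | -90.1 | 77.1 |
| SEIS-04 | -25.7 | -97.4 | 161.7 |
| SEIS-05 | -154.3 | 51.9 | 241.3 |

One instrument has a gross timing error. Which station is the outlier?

SEIS-03

Solve using three stations at a time. Using SEIS-02, SEIS-04, SEIS-05 (subtract circle equations pairwise → linear system) gives (x, y) ≈ (84.9, 20.5).
Distances from that point to each station vs reported:
  SEIS-02: calculated 107.7 vs reported 107.7 → residual 0.0 km
  SEIS-03: calculated 124.8 vs reported 77.1 → residual 47.7 km
  SEIS-04: calculated 161.7 vs reported 161.7 → residual 0.0 km
  SEIS-05: calculated 241.3 vs reported 241.3 → residual 0.0 km
SEIS-02, SEIS-04, SEIS-05 are mutually consistent (residuals ≈ 0); SEIS-03 is off by 47.7 km.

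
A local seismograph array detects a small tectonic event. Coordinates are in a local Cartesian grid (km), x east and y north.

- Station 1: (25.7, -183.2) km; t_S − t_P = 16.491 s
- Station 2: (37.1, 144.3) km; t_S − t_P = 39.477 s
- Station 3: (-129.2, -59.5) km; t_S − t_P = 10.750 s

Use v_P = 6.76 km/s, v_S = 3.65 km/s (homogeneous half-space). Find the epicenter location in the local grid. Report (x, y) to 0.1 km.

Distance from S−P lag: d = Δt · v_P v_S / (v_P − v_S) = Δt · (6.76·3.65)/(6.76−3.65) ≈ 7.9338·Δt.
So d_Station 1 = 130.84, d_Station 2 = 313.20, d_Station 3 = 85.29 km.
Circle about each station: (x − 25.7)² + (y + 183.2)² = 130.84²; (x − 37.1)² + (y − 144.3)² = 313.20²; (x + 129.2)² + (y + 59.5)² = 85.29².
Subtracting the Station 1 equation from the Station 2 and Station 3 equations removes the quadratic terms:
22.8 x + 655.0 y = -92998.96
-309.8 x + 247.4 y = -4145.12
Solving the 2×2 system: x ≈ -97.3, y ≈ -138.6 km.

x ≈ -97.3 km, y ≈ -138.6 km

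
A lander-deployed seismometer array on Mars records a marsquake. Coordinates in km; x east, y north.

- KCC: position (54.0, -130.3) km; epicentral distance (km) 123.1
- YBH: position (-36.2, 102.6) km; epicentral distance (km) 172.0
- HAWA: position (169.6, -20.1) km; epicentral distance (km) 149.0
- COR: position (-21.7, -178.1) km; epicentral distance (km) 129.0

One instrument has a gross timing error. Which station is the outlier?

Solve using three stations at a time. Using YBH, HAWA, COR (subtract circle equations pairwise → linear system) gives (x, y) ≈ (25.5, -58.0).
Distances from that point to each station vs reported:
  KCC: calculated 77.7 vs reported 123.1 → residual 45.4 km
  YBH: calculated 172.0 vs reported 172.0 → residual 0.0 km
  HAWA: calculated 149.0 vs reported 149.0 → residual 0.0 km
  COR: calculated 129.0 vs reported 129.0 → residual 0.0 km
YBH, HAWA, COR are mutually consistent (residuals ≈ 0); KCC is off by 45.4 km.

KCC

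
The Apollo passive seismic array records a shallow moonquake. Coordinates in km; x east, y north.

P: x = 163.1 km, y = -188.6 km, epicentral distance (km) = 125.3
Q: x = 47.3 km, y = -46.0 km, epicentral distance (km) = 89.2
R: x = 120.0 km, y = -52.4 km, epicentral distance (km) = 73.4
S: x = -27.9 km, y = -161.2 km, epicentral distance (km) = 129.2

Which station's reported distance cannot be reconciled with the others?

P

Solve using three stations at a time. Using Q, R, S (subtract circle equations pairwise → linear system) gives (x, y) ≈ (95.0, -121.3).
Distances from that point to each station vs reported:
  P: calculated 95.7 vs reported 125.3 → residual 29.6 km
  Q: calculated 89.2 vs reported 89.2 → residual 0.0 km
  R: calculated 73.3 vs reported 73.4 → residual 0.1 km
  S: calculated 129.2 vs reported 129.2 → residual 0.0 km
Q, R, S are mutually consistent (residuals ≈ 0); P is off by 29.6 km.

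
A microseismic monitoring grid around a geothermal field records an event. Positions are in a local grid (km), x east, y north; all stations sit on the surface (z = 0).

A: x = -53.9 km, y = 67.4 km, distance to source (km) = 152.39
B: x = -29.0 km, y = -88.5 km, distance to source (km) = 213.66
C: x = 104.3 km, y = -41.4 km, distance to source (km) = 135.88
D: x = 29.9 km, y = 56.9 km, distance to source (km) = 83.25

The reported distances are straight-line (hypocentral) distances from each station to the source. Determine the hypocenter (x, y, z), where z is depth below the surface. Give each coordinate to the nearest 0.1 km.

x ≈ 87.7 km, y ≈ 82.0 km, depth ≈ 54.4 km

Each station gives a sphere (x−x_i)² + (y−y_i)² + z² = d_i² (stations at z=0).
Subtracting the A sphere from B and C: z² cancels, leaving linear equations in x and y:
49.8 x − 311.8 y = -21202.60
316.4 x − 217.6 y = 9903.82
Solving: x ≈ 87.702, y ≈ 82.008 km (keep extra digits for the depth step; rounded: 87.7, 82.0).
Then from the A sphere: z² = 152.39² − (x + 53.9)² − (y − 67.4)² with x = 87.702, y = 82.008, so z ≈ 54.389 ≈ 54.4 km.
Check against D (with the unrounded solution): distance 83.25 ≈ 83.25 km. ✓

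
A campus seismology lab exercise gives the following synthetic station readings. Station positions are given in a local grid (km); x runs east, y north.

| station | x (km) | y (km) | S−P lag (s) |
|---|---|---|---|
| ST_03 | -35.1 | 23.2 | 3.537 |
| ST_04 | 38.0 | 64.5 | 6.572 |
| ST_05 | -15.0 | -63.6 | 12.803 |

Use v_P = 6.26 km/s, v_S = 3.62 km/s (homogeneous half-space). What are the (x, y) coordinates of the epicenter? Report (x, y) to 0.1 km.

Distance from S−P lag: d = Δt · v_P v_S / (v_P − v_S) = Δt · (6.26·3.62)/(6.26−3.62) ≈ 8.5838·Δt.
So d_ST_03 = 30.36, d_ST_04 = 56.41, d_ST_05 = 109.90 km.
Circle about each station: (x + 35.1)² + (y − 23.2)² = 30.36²; (x − 38.0)² + (y − 64.5)² = 56.41²; (x + 15.0)² + (y + 63.6)² = 109.90².
Subtracting the ST_03 equation from the ST_04 and ST_05 equations removes the quadratic terms:
146.2 x + 82.6 y = 1573.64
40.2 x − 173.6 y = -8656.57
Solving the 2×2 system: x ≈ -15.4, y ≈ 46.3 km.
Check against ST_03 (with the unrounded x, y): √((x + 35.1)²+(y − 23.2)²) = 30.36 ≈ 30.36 km. ✓

x ≈ -15.4 km, y ≈ 46.3 km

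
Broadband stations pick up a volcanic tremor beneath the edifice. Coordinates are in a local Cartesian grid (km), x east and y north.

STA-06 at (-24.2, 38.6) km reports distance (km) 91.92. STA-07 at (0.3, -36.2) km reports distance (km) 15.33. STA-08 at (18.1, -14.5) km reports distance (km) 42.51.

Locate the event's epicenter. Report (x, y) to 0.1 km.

Circle about each station: (x + 24.2)² + (y − 38.6)² = 91.92²; (x − 0.3)² + (y + 36.2)² = 15.33²; (x − 18.1)² + (y + 14.5)² = 42.51².
Subtracting pairs of circle equations eliminates x²+y² and gives linear equations (the radical axes):
49.0 x − 149.6 y = 7449.21
84.6 x − 106.2 y = 5104.45
Solving the 2×2 system: x ≈ -3.7, y ≈ -51.0 km.
Check against STA-06 (with the unrounded x, y): √((x + 24.2)²+(y − 38.6)²) = 91.92 ≈ 91.92 km. ✓

(-3.7, -51.0)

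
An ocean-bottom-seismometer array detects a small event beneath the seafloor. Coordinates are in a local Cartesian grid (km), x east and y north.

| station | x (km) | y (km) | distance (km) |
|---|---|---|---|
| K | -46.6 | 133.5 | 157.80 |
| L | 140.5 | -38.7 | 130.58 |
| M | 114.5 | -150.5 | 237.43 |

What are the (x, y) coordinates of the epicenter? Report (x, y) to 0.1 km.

(104.1, 86.7)

Circle about each station: (x + 46.6)² + (y − 133.5)² = 157.80²; (x − 140.5)² + (y + 38.7)² = 130.58²; (x − 114.5)² + (y + 150.5)² = 237.43².
Subtracting pairs of circle equations eliminates x²+y² and gives linear equations (the radical axes):
374.2 x − 344.4 y = 9093.83
322.2 x − 568.0 y = -15705.47
Solving the 2×2 system: x ≈ 104.1, y ≈ 86.7 km.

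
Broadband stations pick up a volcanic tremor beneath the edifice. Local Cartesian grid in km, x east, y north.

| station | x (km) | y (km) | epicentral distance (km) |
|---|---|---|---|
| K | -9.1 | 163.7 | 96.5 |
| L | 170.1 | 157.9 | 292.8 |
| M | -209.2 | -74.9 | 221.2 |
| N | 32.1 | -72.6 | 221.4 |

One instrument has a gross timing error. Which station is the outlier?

Solve using three stations at a time. Using K, M, N (subtract circle equations pairwise → linear system) gives (x, y) ≈ (-90.5, 111.8).
Distances from that point to each station vs reported:
  K: calculated 96.5 vs reported 96.5 → residual 0.0 km
  L: calculated 264.7 vs reported 292.8 → residual 28.1 km
  M: calculated 221.2 vs reported 221.2 → residual 0.0 km
  N: calculated 221.4 vs reported 221.4 → residual 0.0 km
K, M, N are mutually consistent (residuals ≈ 0); L is off by 28.1 km.

L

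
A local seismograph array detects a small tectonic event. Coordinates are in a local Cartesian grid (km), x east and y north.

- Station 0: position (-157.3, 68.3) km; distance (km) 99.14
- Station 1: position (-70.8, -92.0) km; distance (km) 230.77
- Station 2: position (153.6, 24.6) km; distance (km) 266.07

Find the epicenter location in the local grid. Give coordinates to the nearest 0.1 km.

-87.0 km east, 138.2 km north

Circle about each station: (x + 157.3)² + (y − 68.3)² = 99.14²; (x + 70.8)² + (y + 92.0)² = 230.77²; (x − 153.6)² + (y − 24.6)² = 266.07².
Subtracting pairs of circle equations eliminates x²+y² and gives linear equations (the radical axes):
173.0 x − 320.6 y = -59357.59
621.8 x − 87.4 y = -66174.57
Solving the 2×2 system: x ≈ -87.0, y ≈ 138.2 km.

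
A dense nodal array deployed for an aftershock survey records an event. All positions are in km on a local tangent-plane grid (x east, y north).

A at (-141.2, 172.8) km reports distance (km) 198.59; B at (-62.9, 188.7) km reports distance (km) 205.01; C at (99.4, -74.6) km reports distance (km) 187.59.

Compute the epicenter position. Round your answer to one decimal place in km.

Circle about each station: (x + 141.2)² + (y − 172.8)² = 198.59²; (x + 62.9)² + (y − 188.7)² = 205.01²; (x − 99.4)² + (y + 74.6)² = 187.59².
Subtracting the A equation from the B and C equations removes the quadratic terms:
156.6 x + 31.8 y = -12824.29
481.2 x − 494.8 y = -30103.78
Solving the 2×2 system: x ≈ -78.7, y ≈ -15.7 km.

(-78.7, -15.7)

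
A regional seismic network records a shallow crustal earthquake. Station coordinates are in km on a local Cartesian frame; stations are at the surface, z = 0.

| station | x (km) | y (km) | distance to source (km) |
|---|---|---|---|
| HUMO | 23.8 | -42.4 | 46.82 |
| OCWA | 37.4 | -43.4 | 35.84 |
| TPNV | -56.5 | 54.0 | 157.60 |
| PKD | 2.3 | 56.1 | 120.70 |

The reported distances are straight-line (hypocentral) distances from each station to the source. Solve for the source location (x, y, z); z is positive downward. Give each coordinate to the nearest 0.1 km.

x ≈ 63.8 km, y ≈ -44.9 km, depth ≈ 24.2 km

Each station gives a sphere (x−x_i)² + (y−y_i)² + z² = d_i² (stations at z=0).
Subtracting the HUMO sphere from OCWA and TPNV: z² cancels, leaving linear equations in x and y:
27.2 x − 2.0 y = 1825.73
-160.6 x + 192.8 y = -18901.60
Solving: x ≈ 63.823, y ≈ -44.874 km (keep extra digits for the depth step; rounded: 63.8, -44.9).
Then from the HUMO sphere: z² = 46.82² − (x − 23.8)² − (y + 42.4)² with x = 63.823, y = -44.874, so z ≈ 24.169 ≈ 24.2 km.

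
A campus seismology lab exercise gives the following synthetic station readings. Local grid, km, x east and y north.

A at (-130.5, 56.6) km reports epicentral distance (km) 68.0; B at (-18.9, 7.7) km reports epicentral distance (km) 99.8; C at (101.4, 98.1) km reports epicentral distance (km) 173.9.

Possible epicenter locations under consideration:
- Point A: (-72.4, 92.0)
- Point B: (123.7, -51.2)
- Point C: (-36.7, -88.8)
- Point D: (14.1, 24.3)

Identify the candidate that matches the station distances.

Point A

For each candidate, compare |candidate − station| to the reported distance:
Point A: residuals A 0.0, B 0.0, C 0.0 → max 0.0 km
Point B: residuals A 208.1, B 54.5, C 22.9 → max 208.1 km
Point C: residuals A 105.0, B 1.7, C 58.5 → max 105.0 km
Point D: residuals A 80.2, B 62.9, C 59.6 → max 80.2 km
Only Point A has all residuals ≈ 0.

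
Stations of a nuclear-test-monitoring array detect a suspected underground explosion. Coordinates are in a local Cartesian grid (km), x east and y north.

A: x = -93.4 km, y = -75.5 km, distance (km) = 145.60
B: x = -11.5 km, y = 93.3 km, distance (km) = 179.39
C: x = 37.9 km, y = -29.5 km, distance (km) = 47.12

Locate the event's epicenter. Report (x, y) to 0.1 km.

52.2 km east, -74.4 km north

Circle about each station: (x + 93.4)² + (y + 75.5)² = 145.60²; (x + 11.5)² + (y − 93.3)² = 179.39²; (x − 37.9)² + (y + 29.5)² = 47.12².
Subtracting the A equation from the B and C equations removes the quadratic terms:
163.8 x + 337.6 y = -16568.08
262.6 x + 92.0 y = 6861.92
Solving the 2×2 system: x ≈ 52.2, y ≈ -74.4 km.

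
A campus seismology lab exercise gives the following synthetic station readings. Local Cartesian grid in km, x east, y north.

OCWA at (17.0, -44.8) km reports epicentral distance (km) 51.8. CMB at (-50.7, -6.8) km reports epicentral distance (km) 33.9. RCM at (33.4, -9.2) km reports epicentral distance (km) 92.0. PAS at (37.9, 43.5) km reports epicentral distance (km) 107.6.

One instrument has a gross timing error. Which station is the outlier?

Solve using three stations at a time. Using OCWA, CMB, PAS (subtract circle equations pairwise → linear system) gives (x, y) ≈ (-34.1, -36.4).
Distances from that point to each station vs reported:
  OCWA: calculated 51.8 vs reported 51.8 → residual 0.0 km
  CMB: calculated 33.9 vs reported 33.9 → residual 0.0 km
  RCM: calculated 72.8 vs reported 92.0 → residual 19.2 km
  PAS: calculated 107.6 vs reported 107.6 → residual 0.0 km
OCWA, CMB, PAS are mutually consistent (residuals ≈ 0); RCM is off by 19.2 km.

RCM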